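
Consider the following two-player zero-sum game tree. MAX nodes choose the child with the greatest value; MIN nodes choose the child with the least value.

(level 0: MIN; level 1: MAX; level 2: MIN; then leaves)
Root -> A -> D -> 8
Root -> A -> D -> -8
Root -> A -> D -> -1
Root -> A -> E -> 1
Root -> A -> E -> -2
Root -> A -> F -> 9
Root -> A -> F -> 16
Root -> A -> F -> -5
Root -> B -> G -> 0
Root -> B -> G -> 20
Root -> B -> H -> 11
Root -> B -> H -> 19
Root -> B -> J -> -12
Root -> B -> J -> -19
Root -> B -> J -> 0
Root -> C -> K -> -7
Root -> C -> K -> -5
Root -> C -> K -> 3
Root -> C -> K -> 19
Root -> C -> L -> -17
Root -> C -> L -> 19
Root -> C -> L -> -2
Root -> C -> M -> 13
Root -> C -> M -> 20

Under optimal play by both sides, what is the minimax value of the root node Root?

D (MIN): min(8, -8, -1) = -8
E (MIN): min(1, -2) = -2
F (MIN): min(9, 16, -5) = -5
A (MAX): max(-8, -2, -5) = -2
G (MIN): min(0, 20) = 0
H (MIN): min(11, 19) = 11
J (MIN): min(-12, -19, 0) = -19
B (MAX): max(0, 11, -19) = 11
K (MIN): min(-7, -5, 3, 19) = -7
L (MIN): min(-17, 19, -2) = -17
M (MIN): min(13, 20) = 13
C (MAX): max(-7, -17, 13) = 13
Root (MIN): min(-2, 11, 13) = -2

-2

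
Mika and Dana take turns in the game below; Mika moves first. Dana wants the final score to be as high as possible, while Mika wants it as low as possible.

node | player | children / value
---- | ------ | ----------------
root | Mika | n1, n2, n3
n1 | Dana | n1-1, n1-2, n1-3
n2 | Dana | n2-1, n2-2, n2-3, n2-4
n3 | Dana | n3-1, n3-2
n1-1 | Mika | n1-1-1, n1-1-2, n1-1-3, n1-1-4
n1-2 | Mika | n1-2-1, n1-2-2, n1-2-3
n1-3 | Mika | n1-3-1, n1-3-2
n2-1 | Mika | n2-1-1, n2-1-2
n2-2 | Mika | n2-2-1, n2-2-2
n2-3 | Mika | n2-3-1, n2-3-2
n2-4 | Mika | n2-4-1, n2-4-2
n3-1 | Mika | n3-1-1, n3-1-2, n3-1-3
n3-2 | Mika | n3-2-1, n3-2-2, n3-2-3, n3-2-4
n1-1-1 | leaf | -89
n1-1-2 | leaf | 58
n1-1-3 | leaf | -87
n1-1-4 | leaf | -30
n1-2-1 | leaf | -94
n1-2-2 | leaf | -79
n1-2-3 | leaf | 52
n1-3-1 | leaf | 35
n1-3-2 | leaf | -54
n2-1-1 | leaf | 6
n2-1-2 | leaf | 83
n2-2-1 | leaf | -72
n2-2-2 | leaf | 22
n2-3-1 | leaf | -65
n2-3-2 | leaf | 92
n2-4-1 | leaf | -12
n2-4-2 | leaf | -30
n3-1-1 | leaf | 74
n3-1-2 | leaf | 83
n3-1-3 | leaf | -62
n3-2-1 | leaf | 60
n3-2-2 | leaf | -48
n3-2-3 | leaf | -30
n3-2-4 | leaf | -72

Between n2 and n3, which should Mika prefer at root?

n2-1 (Mika): min(6, 83) = 6
n2-2 (Mika): min(-72, 22) = -72
n2-3 (Mika): min(-65, 92) = -65
n2-4 (Mika): min(-12, -30) = -30
n2 (Dana): max(6, -72, -65, -30) = 6
n3-1 (Mika): min(74, 83, -62) = -62
n3-2 (Mika): min(60, -48, -30, -72) = -72
n3 (Dana): max(-62, -72) = -62
Mika prefers the lower value; n2=6, n3=-62. n3 is better since -62 < 6.

n3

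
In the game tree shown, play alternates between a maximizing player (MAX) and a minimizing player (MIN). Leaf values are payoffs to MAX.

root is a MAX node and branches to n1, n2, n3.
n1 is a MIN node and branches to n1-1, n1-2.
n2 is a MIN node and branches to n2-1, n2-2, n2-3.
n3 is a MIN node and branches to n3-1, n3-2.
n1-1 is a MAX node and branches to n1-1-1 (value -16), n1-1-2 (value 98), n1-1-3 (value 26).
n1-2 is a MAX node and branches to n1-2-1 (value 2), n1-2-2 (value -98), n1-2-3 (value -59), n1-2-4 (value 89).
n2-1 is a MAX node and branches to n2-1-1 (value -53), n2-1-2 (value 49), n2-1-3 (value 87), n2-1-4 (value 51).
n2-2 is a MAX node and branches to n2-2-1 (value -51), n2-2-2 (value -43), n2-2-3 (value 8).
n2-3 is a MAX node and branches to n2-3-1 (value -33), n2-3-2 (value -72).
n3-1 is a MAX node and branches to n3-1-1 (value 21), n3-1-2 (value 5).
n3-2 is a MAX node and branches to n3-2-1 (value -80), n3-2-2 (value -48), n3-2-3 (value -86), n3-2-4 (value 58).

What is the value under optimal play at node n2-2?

8

n2-2 (MAX): max(-51, -43, 8) = 8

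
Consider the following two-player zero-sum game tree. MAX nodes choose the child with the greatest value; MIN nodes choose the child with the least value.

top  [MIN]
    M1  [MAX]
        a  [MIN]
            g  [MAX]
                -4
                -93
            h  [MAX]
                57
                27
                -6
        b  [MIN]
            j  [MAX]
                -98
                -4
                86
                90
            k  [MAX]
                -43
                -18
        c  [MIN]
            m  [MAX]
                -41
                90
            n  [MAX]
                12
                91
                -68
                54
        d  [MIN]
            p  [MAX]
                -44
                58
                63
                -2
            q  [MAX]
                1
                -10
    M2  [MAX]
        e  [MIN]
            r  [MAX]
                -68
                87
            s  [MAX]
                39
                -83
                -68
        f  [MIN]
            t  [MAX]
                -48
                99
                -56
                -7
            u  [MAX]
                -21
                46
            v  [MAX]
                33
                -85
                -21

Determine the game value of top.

39

g (MAX): max(-4, -93) = -4
h (MAX): max(57, 27, -6) = 57
a (MIN): min(-4, 57) = -4
j (MAX): max(-98, -4, 86, 90) = 90
k (MAX): max(-43, -18) = -18
b (MIN): min(90, -18) = -18
m (MAX): max(-41, 90) = 90
n (MAX): max(12, 91, -68, 54) = 91
c (MIN): min(90, 91) = 90
p (MAX): max(-44, 58, 63, -2) = 63
q (MAX): max(1, -10) = 1
d (MIN): min(63, 1) = 1
M1 (MAX): max(-4, -18, 90, 1) = 90
r (MAX): max(-68, 87) = 87
s (MAX): max(39, -83, -68) = 39
e (MIN): min(87, 39) = 39
t (MAX): max(-48, 99, -56, -7) = 99
u (MAX): max(-21, 46) = 46
v (MAX): max(33, -85, -21) = 33
f (MIN): min(99, 46, 33) = 33
M2 (MAX): max(39, 33) = 39
top (MIN): min(90, 39) = 39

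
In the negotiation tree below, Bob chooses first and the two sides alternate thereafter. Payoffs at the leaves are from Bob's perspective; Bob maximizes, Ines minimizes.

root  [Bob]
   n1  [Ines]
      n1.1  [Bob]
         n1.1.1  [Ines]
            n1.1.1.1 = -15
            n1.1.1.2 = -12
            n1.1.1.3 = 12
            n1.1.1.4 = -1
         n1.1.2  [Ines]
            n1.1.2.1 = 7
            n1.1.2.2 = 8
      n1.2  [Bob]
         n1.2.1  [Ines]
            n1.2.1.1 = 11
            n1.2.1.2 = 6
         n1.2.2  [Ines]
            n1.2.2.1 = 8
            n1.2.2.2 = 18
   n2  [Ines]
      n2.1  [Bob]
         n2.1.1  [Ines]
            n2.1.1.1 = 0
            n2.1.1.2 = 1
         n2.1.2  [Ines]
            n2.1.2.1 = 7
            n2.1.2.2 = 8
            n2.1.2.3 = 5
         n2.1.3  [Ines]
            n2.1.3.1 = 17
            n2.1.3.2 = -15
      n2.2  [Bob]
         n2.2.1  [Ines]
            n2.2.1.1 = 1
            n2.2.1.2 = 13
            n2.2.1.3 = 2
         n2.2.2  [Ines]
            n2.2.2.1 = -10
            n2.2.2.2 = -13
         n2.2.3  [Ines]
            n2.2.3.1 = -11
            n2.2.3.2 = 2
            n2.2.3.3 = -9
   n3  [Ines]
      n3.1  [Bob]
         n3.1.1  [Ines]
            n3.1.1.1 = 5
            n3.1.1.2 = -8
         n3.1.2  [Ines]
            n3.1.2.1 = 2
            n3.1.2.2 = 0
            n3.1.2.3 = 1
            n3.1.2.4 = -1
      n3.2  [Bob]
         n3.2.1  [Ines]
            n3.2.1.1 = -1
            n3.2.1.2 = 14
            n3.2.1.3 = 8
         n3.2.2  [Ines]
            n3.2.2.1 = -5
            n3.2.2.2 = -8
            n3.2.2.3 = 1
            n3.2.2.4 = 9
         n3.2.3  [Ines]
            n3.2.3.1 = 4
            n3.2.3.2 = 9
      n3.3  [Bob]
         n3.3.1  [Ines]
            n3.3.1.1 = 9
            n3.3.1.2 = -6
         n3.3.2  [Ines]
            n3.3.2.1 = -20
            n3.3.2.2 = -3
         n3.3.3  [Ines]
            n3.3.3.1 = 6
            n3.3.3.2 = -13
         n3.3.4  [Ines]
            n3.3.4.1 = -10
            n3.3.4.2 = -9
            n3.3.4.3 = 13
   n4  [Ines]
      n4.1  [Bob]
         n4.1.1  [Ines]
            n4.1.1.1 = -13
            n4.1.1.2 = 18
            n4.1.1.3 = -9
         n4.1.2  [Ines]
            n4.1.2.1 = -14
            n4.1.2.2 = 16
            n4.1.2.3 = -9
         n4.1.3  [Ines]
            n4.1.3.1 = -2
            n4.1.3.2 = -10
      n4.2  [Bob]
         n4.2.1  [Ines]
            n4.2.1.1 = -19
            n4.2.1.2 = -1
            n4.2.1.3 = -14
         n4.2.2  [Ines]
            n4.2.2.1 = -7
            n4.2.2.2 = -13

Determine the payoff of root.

n1.1.1 (Ines): min(-15, -12, 12, -1) = -15
n1.1.2 (Ines): min(7, 8) = 7
n1.1 (Bob): max(-15, 7) = 7
n1.2.1 (Ines): min(11, 6) = 6
n1.2.2 (Ines): min(8, 18) = 8
n1.2 (Bob): max(6, 8) = 8
n1 (Ines): min(7, 8) = 7
n2.1.1 (Ines): min(0, 1) = 0
n2.1.2 (Ines): min(7, 8, 5) = 5
n2.1.3 (Ines): min(17, -15) = -15
n2.1 (Bob): max(0, 5, -15) = 5
n2.2.1 (Ines): min(1, 13, 2) = 1
n2.2.2 (Ines): min(-10, -13) = -13
n2.2.3 (Ines): min(-11, 2, -9) = -11
n2.2 (Bob): max(1, -13, -11) = 1
n2 (Ines): min(5, 1) = 1
n3.1.1 (Ines): min(5, -8) = -8
n3.1.2 (Ines): min(2, 0, 1, -1) = -1
n3.1 (Bob): max(-8, -1) = -1
n3.2.1 (Ines): min(-1, 14, 8) = -1
n3.2.2 (Ines): min(-5, -8, 1, 9) = -8
n3.2.3 (Ines): min(4, 9) = 4
n3.2 (Bob): max(-1, -8, 4) = 4
n3.3.1 (Ines): min(9, -6) = -6
n3.3.2 (Ines): min(-20, -3) = -20
n3.3.3 (Ines): min(6, -13) = -13
n3.3.4 (Ines): min(-10, -9, 13) = -10
n3.3 (Bob): max(-6, -20, -13, -10) = -6
n3 (Ines): min(-1, 4, -6) = -6
n4.1.1 (Ines): min(-13, 18, -9) = -13
n4.1.2 (Ines): min(-14, 16, -9) = -14
n4.1.3 (Ines): min(-2, -10) = -10
n4.1 (Bob): max(-13, -14, -10) = -10
n4.2.1 (Ines): min(-19, -1, -14) = -19
n4.2.2 (Ines): min(-7, -13) = -13
n4.2 (Bob): max(-19, -13) = -13
n4 (Ines): min(-10, -13) = -13
root (Bob): max(7, 1, -6, -13) = 7

7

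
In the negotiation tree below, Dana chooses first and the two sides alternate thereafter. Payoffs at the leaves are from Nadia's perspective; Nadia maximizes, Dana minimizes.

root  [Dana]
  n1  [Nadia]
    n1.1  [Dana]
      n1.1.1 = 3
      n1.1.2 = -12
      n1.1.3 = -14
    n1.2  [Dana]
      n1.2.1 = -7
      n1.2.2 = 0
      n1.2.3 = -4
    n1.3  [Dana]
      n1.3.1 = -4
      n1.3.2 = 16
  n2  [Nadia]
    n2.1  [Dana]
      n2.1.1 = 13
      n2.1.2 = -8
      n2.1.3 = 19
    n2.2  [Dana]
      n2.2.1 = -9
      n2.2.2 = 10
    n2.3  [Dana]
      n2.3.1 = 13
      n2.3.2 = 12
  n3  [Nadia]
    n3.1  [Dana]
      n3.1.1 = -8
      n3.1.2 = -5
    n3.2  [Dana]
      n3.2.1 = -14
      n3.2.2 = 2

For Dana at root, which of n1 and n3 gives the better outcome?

n1.1 (Dana): min(3, -12, -14) = -14
n1.2 (Dana): min(-7, 0, -4) = -7
n1.3 (Dana): min(-4, 16) = -4
n1 (Nadia): max(-14, -7, -4) = -4
n3.1 (Dana): min(-8, -5) = -8
n3.2 (Dana): min(-14, 2) = -14
n3 (Nadia): max(-8, -14) = -8
Dana prefers the lower value; n1=-4, n3=-8. n3 is better since -8 < -4.

n3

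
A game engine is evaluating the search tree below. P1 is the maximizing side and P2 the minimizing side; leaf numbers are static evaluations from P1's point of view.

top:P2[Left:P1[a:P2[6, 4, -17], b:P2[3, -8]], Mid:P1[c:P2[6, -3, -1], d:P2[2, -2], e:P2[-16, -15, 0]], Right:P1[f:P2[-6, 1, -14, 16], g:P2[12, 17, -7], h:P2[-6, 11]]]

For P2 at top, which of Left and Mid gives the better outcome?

Left

a (P2): min(6, 4, -17) = -17
b (P2): min(3, -8) = -8
Left (P1): max(-17, -8) = -8
c (P2): min(6, -3, -1) = -3
d (P2): min(2, -2) = -2
e (P2): min(-16, -15, 0) = -16
Mid (P1): max(-3, -2, -16) = -2
P2 prefers the lower value; Left=-8, Mid=-2. Left is better since -8 < -2.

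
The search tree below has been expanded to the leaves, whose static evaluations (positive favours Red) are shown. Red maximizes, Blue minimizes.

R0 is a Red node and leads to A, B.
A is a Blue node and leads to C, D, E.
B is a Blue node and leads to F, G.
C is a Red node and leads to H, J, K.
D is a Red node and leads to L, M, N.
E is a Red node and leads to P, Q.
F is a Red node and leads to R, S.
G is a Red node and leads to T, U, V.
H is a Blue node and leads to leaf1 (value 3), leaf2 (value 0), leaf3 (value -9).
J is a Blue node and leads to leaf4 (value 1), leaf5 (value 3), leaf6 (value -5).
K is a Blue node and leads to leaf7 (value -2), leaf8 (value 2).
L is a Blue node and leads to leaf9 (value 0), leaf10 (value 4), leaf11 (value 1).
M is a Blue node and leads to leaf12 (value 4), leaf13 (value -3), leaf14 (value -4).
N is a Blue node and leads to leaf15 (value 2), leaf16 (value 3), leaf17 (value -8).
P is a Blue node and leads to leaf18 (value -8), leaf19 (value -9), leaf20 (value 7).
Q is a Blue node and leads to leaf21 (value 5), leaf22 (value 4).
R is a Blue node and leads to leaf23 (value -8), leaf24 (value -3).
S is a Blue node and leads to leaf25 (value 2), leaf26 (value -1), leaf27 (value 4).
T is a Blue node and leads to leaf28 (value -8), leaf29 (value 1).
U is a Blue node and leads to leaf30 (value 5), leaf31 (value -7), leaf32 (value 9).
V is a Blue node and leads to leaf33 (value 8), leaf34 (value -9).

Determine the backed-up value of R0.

-2

H (Blue): min(3, 0, -9) = -9
J (Blue): min(1, 3, -5) = -5
K (Blue): min(-2, 2) = -2
C (Red): max(-9, -5, -2) = -2
L (Blue): min(0, 4, 1) = 0
M (Blue): min(4, -3, -4) = -4
N (Blue): min(2, 3, -8) = -8
D (Red): max(0, -4, -8) = 0
P (Blue): min(-8, -9, 7) = -9
Q (Blue): min(5, 4) = 4
E (Red): max(-9, 4) = 4
A (Blue): min(-2, 0, 4) = -2
R (Blue): min(-8, -3) = -8
S (Blue): min(2, -1, 4) = -1
F (Red): max(-8, -1) = -1
T (Blue): min(-8, 1) = -8
U (Blue): min(5, -7, 9) = -7
V (Blue): min(8, -9) = -9
G (Red): max(-8, -7, -9) = -7
B (Blue): min(-1, -7) = -7
R0 (Red): max(-2, -7) = -2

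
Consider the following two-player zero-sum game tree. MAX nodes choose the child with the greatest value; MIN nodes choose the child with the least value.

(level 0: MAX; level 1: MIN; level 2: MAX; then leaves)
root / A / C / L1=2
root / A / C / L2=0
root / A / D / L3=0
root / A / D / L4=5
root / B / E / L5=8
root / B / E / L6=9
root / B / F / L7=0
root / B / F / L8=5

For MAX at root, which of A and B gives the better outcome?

B

C (MAX): max(2, 0) = 2
D (MAX): max(0, 5) = 5
A (MIN): min(2, 5) = 2
E (MAX): max(8, 9) = 9
F (MAX): max(0, 5) = 5
B (MIN): min(9, 5) = 5
MAX prefers the higher value; A=2, B=5. B is better since 5 > 2.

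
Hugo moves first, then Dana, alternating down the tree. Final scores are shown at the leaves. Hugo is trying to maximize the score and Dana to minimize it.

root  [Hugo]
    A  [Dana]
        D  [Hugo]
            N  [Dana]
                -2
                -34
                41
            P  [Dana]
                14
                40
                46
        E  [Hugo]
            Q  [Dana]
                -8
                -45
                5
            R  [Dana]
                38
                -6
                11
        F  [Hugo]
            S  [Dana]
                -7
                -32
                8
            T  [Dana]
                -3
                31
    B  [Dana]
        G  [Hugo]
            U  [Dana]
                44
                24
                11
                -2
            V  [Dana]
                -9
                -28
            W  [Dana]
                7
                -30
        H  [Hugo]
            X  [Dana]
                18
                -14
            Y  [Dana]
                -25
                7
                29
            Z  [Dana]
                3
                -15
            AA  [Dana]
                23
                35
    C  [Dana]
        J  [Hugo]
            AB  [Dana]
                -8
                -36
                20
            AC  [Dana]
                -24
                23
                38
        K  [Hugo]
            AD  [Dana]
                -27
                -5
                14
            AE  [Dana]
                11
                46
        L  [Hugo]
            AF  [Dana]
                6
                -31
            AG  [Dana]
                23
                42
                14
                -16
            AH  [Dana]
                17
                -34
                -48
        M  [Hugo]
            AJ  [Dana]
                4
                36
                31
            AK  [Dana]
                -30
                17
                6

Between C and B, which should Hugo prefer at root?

B

AB (Dana): min(-8, -36, 20) = -36
AC (Dana): min(-24, 23, 38) = -24
J (Hugo): max(-36, -24) = -24
AD (Dana): min(-27, -5, 14) = -27
AE (Dana): min(11, 46) = 11
K (Hugo): max(-27, 11) = 11
AF (Dana): min(6, -31) = -31
AG (Dana): min(23, 42, 14, -16) = -16
AH (Dana): min(17, -34, -48) = -48
L (Hugo): max(-31, -16, -48) = -16
AJ (Dana): min(4, 36, 31) = 4
AK (Dana): min(-30, 17, 6) = -30
M (Hugo): max(4, -30) = 4
C (Dana): min(-24, 11, -16, 4) = -24
U (Dana): min(44, 24, 11, -2) = -2
V (Dana): min(-9, -28) = -28
W (Dana): min(7, -30) = -30
G (Hugo): max(-2, -28, -30) = -2
X (Dana): min(18, -14) = -14
Y (Dana): min(-25, 7, 29) = -25
Z (Dana): min(3, -15) = -15
AA (Dana): min(23, 35) = 23
H (Hugo): max(-14, -25, -15, 23) = 23
B (Dana): min(-2, 23) = -2
Hugo prefers the higher value; C=-24, B=-2. B is better since -2 > -24.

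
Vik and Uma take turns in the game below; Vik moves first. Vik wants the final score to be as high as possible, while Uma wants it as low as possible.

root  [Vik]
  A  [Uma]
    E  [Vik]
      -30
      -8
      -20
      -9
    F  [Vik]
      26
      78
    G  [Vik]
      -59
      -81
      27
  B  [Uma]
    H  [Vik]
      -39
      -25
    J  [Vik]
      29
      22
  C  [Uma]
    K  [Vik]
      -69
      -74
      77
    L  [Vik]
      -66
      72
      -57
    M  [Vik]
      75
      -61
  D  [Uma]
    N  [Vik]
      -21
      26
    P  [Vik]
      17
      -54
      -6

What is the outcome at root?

72

E (Vik): max(-30, -8, -20, -9) = -8
F (Vik): max(26, 78) = 78
G (Vik): max(-59, -81, 27) = 27
A (Uma): min(-8, 78, 27) = -8
H (Vik): max(-39, -25) = -25
J (Vik): max(29, 22) = 29
B (Uma): min(-25, 29) = -25
K (Vik): max(-69, -74, 77) = 77
L (Vik): max(-66, 72, -57) = 72
M (Vik): max(75, -61) = 75
C (Uma): min(77, 72, 75) = 72
N (Vik): max(-21, 26) = 26
P (Vik): max(17, -54, -6) = 17
D (Uma): min(26, 17) = 17
root (Vik): max(-8, -25, 72, 17) = 72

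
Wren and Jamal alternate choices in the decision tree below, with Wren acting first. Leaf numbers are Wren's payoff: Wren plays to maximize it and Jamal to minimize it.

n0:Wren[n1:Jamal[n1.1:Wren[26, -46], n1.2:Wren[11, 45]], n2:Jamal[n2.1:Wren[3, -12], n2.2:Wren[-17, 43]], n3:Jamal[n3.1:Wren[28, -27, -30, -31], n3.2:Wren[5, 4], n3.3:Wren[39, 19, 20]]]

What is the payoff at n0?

26

n1.1 (Wren): max(26, -46) = 26
n1.2 (Wren): max(11, 45) = 45
n1 (Jamal): min(26, 45) = 26
n2.1 (Wren): max(3, -12) = 3
n2.2 (Wren): max(-17, 43) = 43
n2 (Jamal): min(3, 43) = 3
n3.1 (Wren): max(28, -27, -30, -31) = 28
n3.2 (Wren): max(5, 4) = 5
n3.3 (Wren): max(39, 19, 20) = 39
n3 (Jamal): min(28, 5, 39) = 5
n0 (Wren): max(26, 3, 5) = 26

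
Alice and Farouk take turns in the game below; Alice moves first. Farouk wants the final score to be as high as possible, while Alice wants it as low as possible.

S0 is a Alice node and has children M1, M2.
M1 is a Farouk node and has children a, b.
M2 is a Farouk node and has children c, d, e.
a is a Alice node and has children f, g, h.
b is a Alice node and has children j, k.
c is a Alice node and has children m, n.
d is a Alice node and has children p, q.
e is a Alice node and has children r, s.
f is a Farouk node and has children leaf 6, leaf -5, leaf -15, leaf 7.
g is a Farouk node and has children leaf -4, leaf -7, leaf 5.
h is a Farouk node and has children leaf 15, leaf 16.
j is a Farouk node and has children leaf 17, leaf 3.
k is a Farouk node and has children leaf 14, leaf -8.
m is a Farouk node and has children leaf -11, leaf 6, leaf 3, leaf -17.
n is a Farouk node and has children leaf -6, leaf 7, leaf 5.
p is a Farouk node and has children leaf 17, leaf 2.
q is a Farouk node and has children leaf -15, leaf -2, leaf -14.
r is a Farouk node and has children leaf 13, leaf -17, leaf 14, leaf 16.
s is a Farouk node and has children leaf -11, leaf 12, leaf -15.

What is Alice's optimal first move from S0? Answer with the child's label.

f (Farouk): max(6, -5, -15, 7) = 7
g (Farouk): max(-4, -7, 5) = 5
h (Farouk): max(15, 16) = 16
a (Alice): min(7, 5, 16) = 5
j (Farouk): max(17, 3) = 17
k (Farouk): max(14, -8) = 14
b (Alice): min(17, 14) = 14
M1 (Farouk): max(5, 14) = 14
m (Farouk): max(-11, 6, 3, -17) = 6
n (Farouk): max(-6, 7, 5) = 7
c (Alice): min(6, 7) = 6
p (Farouk): max(17, 2) = 17
q (Farouk): max(-15, -2, -14) = -2
d (Alice): min(17, -2) = -2
r (Farouk): max(13, -17, 14, 16) = 16
s (Farouk): max(-11, 12, -15) = 12
e (Alice): min(16, 12) = 12
M2 (Farouk): max(6, -2, 12) = 12
S0 (Alice): min(14, 12) = 12
Alice at S0 wants the lowest of {M1=14, M2=12}, so chooses M2.

M2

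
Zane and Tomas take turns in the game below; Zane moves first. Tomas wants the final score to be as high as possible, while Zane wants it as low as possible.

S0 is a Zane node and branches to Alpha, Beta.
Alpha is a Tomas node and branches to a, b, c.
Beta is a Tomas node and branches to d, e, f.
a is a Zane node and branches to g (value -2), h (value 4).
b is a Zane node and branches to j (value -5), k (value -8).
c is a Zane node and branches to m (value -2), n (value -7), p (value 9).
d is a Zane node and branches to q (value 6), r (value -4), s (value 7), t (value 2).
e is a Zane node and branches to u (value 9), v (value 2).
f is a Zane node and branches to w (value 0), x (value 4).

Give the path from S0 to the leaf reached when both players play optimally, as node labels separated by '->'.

S0 -> Alpha -> a -> g

a (Zane): min(-2, 4) = -2
b (Zane): min(-5, -8) = -8
c (Zane): min(-2, -7, 9) = -7
Alpha (Tomas): max(-2, -8, -7) = -2
d (Zane): min(6, -4, 7, 2) = -4
e (Zane): min(9, 2) = 2
f (Zane): min(0, 4) = 0
Beta (Tomas): max(-4, 2, 0) = 2
S0 (Zane): min(-2, 2) = -2
At S0, Zane picks Alpha (lowest: -2).
At Alpha, Tomas picks a (highest: -2).
At a, Zane picks g (lowest: -2).
Terminal value -2.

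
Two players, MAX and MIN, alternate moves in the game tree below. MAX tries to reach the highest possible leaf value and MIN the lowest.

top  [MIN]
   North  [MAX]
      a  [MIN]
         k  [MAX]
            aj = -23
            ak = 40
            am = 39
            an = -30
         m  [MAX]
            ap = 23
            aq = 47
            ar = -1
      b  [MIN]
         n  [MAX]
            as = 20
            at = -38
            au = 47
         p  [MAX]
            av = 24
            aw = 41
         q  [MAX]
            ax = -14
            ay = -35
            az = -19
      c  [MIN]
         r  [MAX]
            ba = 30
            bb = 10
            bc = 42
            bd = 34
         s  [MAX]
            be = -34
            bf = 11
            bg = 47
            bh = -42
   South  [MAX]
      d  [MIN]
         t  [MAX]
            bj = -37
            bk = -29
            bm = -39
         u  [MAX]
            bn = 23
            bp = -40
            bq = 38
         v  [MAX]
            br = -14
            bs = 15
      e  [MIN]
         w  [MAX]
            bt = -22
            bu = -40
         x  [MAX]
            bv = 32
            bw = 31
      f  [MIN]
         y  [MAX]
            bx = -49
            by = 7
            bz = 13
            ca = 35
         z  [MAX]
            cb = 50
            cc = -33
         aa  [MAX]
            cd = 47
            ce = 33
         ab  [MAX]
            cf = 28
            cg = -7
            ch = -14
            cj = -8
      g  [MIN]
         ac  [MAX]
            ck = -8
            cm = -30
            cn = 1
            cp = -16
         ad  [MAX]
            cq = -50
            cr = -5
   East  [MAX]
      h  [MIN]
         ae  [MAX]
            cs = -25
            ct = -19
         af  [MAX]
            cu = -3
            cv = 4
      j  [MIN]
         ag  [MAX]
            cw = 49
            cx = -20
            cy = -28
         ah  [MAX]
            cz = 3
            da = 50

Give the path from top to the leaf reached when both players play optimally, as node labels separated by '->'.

k (MAX): max(-23, 40, 39, -30) = 40
m (MAX): max(23, 47, -1) = 47
a (MIN): min(40, 47) = 40
n (MAX): max(20, -38, 47) = 47
p (MAX): max(24, 41) = 41
q (MAX): max(-14, -35, -19) = -14
b (MIN): min(47, 41, -14) = -14
r (MAX): max(30, 10, 42, 34) = 42
s (MAX): max(-34, 11, 47, -42) = 47
c (MIN): min(42, 47) = 42
North (MAX): max(40, -14, 42) = 42
t (MAX): max(-37, -29, -39) = -29
u (MAX): max(23, -40, 38) = 38
v (MAX): max(-14, 15) = 15
d (MIN): min(-29, 38, 15) = -29
w (MAX): max(-22, -40) = -22
x (MAX): max(32, 31) = 32
e (MIN): min(-22, 32) = -22
y (MAX): max(-49, 7, 13, 35) = 35
z (MAX): max(50, -33) = 50
aa (MAX): max(47, 33) = 47
ab (MAX): max(28, -7, -14, -8) = 28
f (MIN): min(35, 50, 47, 28) = 28
ac (MAX): max(-8, -30, 1, -16) = 1
ad (MAX): max(-50, -5) = -5
g (MIN): min(1, -5) = -5
South (MAX): max(-29, -22, 28, -5) = 28
ae (MAX): max(-25, -19) = -19
af (MAX): max(-3, 4) = 4
h (MIN): min(-19, 4) = -19
ag (MAX): max(49, -20, -28) = 49
ah (MAX): max(3, 50) = 50
j (MIN): min(49, 50) = 49
East (MAX): max(-19, 49) = 49
top (MIN): min(42, 28, 49) = 28
At top, MIN picks South (lowest: 28).
At South, MAX picks f (highest: 28).
At f, MIN picks ab (lowest: 28).
At ab, MAX picks cf (highest: 28).
Terminal value 28.

top -> South -> f -> ab -> cf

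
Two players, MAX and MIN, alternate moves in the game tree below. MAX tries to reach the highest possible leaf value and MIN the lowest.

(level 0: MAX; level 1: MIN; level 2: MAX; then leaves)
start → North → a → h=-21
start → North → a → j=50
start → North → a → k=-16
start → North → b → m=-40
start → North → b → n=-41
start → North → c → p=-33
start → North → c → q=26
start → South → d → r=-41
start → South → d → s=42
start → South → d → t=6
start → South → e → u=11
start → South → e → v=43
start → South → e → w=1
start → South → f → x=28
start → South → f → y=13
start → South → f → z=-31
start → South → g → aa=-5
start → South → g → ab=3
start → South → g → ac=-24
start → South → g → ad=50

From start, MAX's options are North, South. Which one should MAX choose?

a (MAX): max(-21, 50, -16) = 50
b (MAX): max(-40, -41) = -40
c (MAX): max(-33, 26) = 26
North (MIN): min(50, -40, 26) = -40
d (MAX): max(-41, 42, 6) = 42
e (MAX): max(11, 43, 1) = 43
f (MAX): max(28, 13, -31) = 28
g (MAX): max(-5, 3, -24, 50) = 50
South (MIN): min(42, 43, 28, 50) = 28
start (MAX): max(-40, 28) = 28
MAX at start wants the highest of {North=-40, South=28}, so chooses South.

South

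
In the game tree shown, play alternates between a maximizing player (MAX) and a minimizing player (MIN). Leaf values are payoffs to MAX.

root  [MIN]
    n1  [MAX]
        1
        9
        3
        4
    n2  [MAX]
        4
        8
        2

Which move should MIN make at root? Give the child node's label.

n1 (MAX): max(1, 9, 3, 4) = 9
n2 (MAX): max(4, 8, 2) = 8
root (MIN): min(9, 8) = 8
MIN at root wants the lowest of {n1=9, n2=8}, so chooses n2.

n2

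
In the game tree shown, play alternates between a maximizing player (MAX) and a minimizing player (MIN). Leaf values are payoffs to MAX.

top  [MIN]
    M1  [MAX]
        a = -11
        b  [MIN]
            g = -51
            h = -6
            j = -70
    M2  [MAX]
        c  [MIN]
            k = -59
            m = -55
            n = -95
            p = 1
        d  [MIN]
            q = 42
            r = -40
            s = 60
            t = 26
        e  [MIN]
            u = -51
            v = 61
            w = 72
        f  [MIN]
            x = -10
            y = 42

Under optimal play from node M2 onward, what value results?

c (MIN): min(-59, -55, -95, 1) = -95
d (MIN): min(42, -40, 60, 26) = -40
e (MIN): min(-51, 61, 72) = -51
f (MIN): min(-10, 42) = -10
M2 (MAX): max(-95, -40, -51, -10) = -10

-10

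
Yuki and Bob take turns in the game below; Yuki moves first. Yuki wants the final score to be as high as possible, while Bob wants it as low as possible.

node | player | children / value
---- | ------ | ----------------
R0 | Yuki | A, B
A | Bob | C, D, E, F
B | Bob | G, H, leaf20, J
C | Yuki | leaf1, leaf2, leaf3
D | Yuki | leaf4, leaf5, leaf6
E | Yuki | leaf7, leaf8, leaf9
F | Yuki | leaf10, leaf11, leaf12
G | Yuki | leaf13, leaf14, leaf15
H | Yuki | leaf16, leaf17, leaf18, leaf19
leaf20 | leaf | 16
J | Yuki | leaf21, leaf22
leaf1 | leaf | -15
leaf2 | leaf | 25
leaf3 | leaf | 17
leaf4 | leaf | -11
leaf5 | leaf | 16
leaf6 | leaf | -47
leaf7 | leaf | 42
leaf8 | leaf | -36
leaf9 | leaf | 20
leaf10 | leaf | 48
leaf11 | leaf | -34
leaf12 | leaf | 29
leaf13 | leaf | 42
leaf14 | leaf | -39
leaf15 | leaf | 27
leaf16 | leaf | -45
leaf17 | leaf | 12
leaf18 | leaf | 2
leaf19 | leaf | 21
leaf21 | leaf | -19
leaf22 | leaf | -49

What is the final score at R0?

16

C (Yuki): max(-15, 25, 17) = 25
D (Yuki): max(-11, 16, -47) = 16
E (Yuki): max(42, -36, 20) = 42
F (Yuki): max(48, -34, 29) = 48
A (Bob): min(25, 16, 42, 48) = 16
G (Yuki): max(42, -39, 27) = 42
H (Yuki): max(-45, 12, 2, 21) = 21
J (Yuki): max(-19, -49) = -19
B (Bob): min(42, 21, 16, -19) = -19
R0 (Yuki): max(16, -19) = 16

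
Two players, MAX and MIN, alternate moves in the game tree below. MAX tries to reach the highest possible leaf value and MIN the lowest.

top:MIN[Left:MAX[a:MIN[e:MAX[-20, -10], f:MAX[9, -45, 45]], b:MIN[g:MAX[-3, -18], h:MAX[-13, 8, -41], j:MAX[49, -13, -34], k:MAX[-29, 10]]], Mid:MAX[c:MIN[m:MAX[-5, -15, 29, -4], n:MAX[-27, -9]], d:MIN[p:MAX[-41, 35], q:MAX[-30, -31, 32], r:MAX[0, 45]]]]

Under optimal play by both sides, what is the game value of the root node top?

-3

e (MAX): max(-20, -10) = -10
f (MAX): max(9, -45, 45) = 45
a (MIN): min(-10, 45) = -10
g (MAX): max(-3, -18) = -3
h (MAX): max(-13, 8, -41) = 8
j (MAX): max(49, -13, -34) = 49
k (MAX): max(-29, 10) = 10
b (MIN): min(-3, 8, 49, 10) = -3
Left (MAX): max(-10, -3) = -3
m (MAX): max(-5, -15, 29, -4) = 29
n (MAX): max(-27, -9) = -9
c (MIN): min(29, -9) = -9
p (MAX): max(-41, 35) = 35
q (MAX): max(-30, -31, 32) = 32
r (MAX): max(0, 45) = 45
d (MIN): min(35, 32, 45) = 32
Mid (MAX): max(-9, 32) = 32
top (MIN): min(-3, 32) = -3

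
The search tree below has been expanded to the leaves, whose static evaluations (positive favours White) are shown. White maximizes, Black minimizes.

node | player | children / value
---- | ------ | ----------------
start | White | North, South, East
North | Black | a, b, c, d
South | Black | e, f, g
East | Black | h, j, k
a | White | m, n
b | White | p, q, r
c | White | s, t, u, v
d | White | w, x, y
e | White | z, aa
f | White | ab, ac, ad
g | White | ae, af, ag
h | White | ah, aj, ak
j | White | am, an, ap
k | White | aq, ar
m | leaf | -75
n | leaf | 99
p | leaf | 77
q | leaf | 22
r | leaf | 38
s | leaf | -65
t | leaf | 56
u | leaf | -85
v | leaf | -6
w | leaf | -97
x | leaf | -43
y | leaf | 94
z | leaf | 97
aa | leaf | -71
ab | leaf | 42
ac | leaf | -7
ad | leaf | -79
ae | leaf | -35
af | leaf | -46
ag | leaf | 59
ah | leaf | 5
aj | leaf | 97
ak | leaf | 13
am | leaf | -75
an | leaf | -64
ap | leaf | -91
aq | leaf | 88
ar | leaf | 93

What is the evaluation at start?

56

a (White): max(-75, 99) = 99
b (White): max(77, 22, 38) = 77
c (White): max(-65, 56, -85, -6) = 56
d (White): max(-97, -43, 94) = 94
North (Black): min(99, 77, 56, 94) = 56
e (White): max(97, -71) = 97
f (White): max(42, -7, -79) = 42
g (White): max(-35, -46, 59) = 59
South (Black): min(97, 42, 59) = 42
h (White): max(5, 97, 13) = 97
j (White): max(-75, -64, -91) = -64
k (White): max(88, 93) = 93
East (Black): min(97, -64, 93) = -64
start (White): max(56, 42, -64) = 56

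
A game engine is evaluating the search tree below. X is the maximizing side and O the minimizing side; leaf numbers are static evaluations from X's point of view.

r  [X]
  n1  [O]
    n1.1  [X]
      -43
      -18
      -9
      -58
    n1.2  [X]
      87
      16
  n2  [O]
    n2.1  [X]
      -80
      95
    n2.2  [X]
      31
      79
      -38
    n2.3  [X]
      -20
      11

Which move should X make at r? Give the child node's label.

n2

n1.1 (X): max(-43, -18, -9, -58) = -9
n1.2 (X): max(87, 16) = 87
n1 (O): min(-9, 87) = -9
n2.1 (X): max(-80, 95) = 95
n2.2 (X): max(31, 79, -38) = 79
n2.3 (X): max(-20, 11) = 11
n2 (O): min(95, 79, 11) = 11
r (X): max(-9, 11) = 11
X at r wants the highest of {n1=-9, n2=11}, so chooses n2.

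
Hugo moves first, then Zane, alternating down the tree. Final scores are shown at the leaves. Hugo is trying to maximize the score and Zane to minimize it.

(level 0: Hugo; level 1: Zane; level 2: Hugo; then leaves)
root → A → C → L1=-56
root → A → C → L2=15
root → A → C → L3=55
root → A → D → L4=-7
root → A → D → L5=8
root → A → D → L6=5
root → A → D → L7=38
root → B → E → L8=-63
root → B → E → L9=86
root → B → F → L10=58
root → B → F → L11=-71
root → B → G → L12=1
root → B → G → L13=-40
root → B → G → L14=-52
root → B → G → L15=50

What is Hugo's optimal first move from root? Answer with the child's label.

C (Hugo): max(-56, 15, 55) = 55
D (Hugo): max(-7, 8, 5, 38) = 38
A (Zane): min(55, 38) = 38
E (Hugo): max(-63, 86) = 86
F (Hugo): max(58, -71) = 58
G (Hugo): max(1, -40, -52, 50) = 50
B (Zane): min(86, 58, 50) = 50
root (Hugo): max(38, 50) = 50
Hugo at root wants the highest of {A=38, B=50}, so chooses B.

B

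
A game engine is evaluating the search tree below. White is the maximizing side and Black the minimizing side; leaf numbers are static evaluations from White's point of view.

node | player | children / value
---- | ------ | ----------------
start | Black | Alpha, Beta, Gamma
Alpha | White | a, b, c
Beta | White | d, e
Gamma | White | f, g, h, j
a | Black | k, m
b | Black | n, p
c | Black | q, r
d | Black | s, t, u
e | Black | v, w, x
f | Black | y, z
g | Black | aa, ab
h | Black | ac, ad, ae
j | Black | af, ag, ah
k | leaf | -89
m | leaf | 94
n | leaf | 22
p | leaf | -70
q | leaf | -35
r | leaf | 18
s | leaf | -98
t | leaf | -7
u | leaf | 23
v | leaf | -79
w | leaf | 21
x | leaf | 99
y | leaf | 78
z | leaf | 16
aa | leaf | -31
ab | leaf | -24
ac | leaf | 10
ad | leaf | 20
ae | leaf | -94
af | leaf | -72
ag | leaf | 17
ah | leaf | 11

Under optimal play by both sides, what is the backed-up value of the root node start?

a (Black): min(-89, 94) = -89
b (Black): min(22, -70) = -70
c (Black): min(-35, 18) = -35
Alpha (White): max(-89, -70, -35) = -35
d (Black): min(-98, -7, 23) = -98
e (Black): min(-79, 21, 99) = -79
Beta (White): max(-98, -79) = -79
f (Black): min(78, 16) = 16
g (Black): min(-31, -24) = -31
h (Black): min(10, 20, -94) = -94
j (Black): min(-72, 17, 11) = -72
Gamma (White): max(16, -31, -94, -72) = 16
start (Black): min(-35, -79, 16) = -79

-79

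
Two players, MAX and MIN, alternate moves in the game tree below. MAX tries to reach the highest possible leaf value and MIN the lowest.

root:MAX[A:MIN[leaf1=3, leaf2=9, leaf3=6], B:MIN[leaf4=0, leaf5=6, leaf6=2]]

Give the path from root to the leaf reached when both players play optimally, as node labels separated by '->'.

A (MIN): min(3, 9, 6) = 3
B (MIN): min(0, 6, 2) = 0
root (MAX): max(3, 0) = 3
At root, MAX picks A (highest: 3).
At A, MIN picks leaf1 (lowest: 3).
Terminal value 3.

root -> A -> leaf1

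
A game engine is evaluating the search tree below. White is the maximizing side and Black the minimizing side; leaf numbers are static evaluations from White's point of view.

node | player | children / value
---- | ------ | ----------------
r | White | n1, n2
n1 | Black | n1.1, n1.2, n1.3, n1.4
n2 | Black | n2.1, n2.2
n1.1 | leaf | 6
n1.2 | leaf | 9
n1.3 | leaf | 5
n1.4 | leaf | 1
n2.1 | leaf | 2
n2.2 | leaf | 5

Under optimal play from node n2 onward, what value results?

2

n2 (Black): min(2, 5) = 2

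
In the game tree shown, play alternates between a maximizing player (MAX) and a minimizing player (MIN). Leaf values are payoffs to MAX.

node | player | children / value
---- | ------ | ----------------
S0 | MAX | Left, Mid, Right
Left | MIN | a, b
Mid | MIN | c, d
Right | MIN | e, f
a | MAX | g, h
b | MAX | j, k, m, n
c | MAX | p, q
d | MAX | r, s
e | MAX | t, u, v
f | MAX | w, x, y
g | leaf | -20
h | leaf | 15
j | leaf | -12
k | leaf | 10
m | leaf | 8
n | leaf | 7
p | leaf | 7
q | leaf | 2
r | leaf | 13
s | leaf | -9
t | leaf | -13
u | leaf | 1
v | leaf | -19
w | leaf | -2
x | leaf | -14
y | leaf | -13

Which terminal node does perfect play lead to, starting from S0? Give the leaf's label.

k

a (MAX): max(-20, 15) = 15
b (MAX): max(-12, 10, 8, 7) = 10
Left (MIN): min(15, 10) = 10
c (MAX): max(7, 2) = 7
d (MAX): max(13, -9) = 13
Mid (MIN): min(7, 13) = 7
e (MAX): max(-13, 1, -19) = 1
f (MAX): max(-2, -14, -13) = -2
Right (MIN): min(1, -2) = -2
S0 (MAX): max(10, 7, -2) = 10
At S0, MAX picks Left (highest: 10).
At Left, MIN picks b (lowest: 10).
At b, MAX picks k (highest: 10).
Terminal value 10.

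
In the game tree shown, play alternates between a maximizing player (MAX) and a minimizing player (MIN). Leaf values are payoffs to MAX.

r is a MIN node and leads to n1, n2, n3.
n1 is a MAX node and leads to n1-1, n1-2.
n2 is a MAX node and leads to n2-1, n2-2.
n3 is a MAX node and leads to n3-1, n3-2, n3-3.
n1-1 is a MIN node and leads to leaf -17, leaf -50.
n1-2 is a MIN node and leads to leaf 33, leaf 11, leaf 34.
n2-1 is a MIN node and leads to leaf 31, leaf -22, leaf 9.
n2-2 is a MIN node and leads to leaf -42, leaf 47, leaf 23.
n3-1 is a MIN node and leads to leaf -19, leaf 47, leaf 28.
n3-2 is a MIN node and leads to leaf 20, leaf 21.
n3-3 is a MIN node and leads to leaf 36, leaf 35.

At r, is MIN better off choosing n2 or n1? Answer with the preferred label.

n2

n2-1 (MIN): min(31, -22, 9) = -22
n2-2 (MIN): min(-42, 47, 23) = -42
n2 (MAX): max(-22, -42) = -22
n1-1 (MIN): min(-17, -50) = -50
n1-2 (MIN): min(33, 11, 34) = 11
n1 (MAX): max(-50, 11) = 11
MIN prefers the lower value; n2=-22, n1=11. n2 is better since -22 < 11.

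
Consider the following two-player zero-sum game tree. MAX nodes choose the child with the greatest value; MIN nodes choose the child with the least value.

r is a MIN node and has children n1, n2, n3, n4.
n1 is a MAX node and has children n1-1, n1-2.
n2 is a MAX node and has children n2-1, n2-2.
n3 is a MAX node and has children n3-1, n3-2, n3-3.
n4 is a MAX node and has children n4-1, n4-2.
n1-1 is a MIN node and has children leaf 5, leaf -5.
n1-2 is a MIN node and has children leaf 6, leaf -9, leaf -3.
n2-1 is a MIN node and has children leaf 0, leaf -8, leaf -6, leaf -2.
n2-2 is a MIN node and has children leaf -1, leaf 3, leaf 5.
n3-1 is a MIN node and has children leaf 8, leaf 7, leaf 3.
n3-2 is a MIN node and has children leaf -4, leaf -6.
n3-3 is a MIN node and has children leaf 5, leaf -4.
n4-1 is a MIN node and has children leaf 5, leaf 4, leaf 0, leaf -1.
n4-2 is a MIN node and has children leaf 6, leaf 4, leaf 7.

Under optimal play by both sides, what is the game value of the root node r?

-5

n1-1 (MIN): min(5, -5) = -5
n1-2 (MIN): min(6, -9, -3) = -9
n1 (MAX): max(-5, -9) = -5
n2-1 (MIN): min(0, -8, -6, -2) = -8
n2-2 (MIN): min(-1, 3, 5) = -1
n2 (MAX): max(-8, -1) = -1
n3-1 (MIN): min(8, 7, 3) = 3
n3-2 (MIN): min(-4, -6) = -6
n3-3 (MIN): min(5, -4) = -4
n3 (MAX): max(3, -6, -4) = 3
n4-1 (MIN): min(5, 4, 0, -1) = -1
n4-2 (MIN): min(6, 4, 7) = 4
n4 (MAX): max(-1, 4) = 4
r (MIN): min(-5, -1, 3, 4) = -5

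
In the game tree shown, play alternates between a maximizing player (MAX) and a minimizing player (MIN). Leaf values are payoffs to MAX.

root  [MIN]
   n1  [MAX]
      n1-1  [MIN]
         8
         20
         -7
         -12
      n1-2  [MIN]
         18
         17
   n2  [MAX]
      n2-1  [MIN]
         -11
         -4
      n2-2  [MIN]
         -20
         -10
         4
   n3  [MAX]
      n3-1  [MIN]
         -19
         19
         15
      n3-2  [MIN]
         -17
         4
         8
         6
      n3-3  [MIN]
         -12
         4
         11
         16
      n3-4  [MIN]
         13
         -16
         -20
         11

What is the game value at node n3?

n3-1 (MIN): min(-19, 19, 15) = -19
n3-2 (MIN): min(-17, 4, 8, 6) = -17
n3-3 (MIN): min(-12, 4, 11, 16) = -12
n3-4 (MIN): min(13, -16, -20, 11) = -20
n3 (MAX): max(-19, -17, -12, -20) = -12

-12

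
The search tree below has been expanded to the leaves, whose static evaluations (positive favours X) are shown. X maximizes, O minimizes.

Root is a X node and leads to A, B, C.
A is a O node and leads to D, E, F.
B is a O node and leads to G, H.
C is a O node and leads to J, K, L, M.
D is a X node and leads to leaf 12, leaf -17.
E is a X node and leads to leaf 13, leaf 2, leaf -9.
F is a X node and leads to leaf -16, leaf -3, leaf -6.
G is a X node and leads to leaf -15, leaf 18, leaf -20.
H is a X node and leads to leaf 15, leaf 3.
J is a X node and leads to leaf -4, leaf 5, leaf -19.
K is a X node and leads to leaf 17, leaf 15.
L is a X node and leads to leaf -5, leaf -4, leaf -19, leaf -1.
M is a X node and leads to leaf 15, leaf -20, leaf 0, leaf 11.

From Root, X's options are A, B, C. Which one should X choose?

B

D (X): max(12, -17) = 12
E (X): max(13, 2, -9) = 13
F (X): max(-16, -3, -6) = -3
A (O): min(12, 13, -3) = -3
G (X): max(-15, 18, -20) = 18
H (X): max(15, 3) = 15
B (O): min(18, 15) = 15
J (X): max(-4, 5, -19) = 5
K (X): max(17, 15) = 17
L (X): max(-5, -4, -19, -1) = -1
M (X): max(15, -20, 0, 11) = 15
C (O): min(5, 17, -1, 15) = -1
Root (X): max(-3, 15, -1) = 15
X at Root wants the highest of {A=-3, B=15, C=-1}, so chooses B.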